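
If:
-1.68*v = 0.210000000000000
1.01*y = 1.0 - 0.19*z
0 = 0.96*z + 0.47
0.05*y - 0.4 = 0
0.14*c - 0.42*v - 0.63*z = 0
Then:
No Solution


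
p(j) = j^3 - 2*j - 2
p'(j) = 3*j^2 - 2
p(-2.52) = -12.96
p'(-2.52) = 17.05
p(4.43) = 76.08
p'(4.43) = 56.87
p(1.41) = -2.02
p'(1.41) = 3.96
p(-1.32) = -1.66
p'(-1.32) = 3.23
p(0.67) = -3.04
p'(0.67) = -0.65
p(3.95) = 51.73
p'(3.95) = 44.81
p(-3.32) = -31.95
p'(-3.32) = 31.07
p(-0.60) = -1.02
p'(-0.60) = -0.92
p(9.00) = 709.00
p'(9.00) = 241.00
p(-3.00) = -23.00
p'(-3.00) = 25.00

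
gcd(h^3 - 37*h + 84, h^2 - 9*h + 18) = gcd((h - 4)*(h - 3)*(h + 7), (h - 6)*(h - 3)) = h - 3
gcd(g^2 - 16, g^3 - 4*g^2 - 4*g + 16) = g - 4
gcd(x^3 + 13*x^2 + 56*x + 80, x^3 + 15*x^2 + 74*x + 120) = x^2 + 9*x + 20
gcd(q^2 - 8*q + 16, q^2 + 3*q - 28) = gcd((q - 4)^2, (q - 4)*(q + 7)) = q - 4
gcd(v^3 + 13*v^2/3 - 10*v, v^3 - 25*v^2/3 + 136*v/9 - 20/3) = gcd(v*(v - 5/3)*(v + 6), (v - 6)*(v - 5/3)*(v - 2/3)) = v - 5/3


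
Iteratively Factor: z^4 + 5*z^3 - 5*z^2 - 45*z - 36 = (z + 4)*(z^3 + z^2 - 9*z - 9) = (z - 3)*(z + 4)*(z^2 + 4*z + 3) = (z - 3)*(z + 1)*(z + 4)*(z + 3)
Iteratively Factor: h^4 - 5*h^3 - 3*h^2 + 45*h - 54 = (h - 3)*(h^3 - 2*h^2 - 9*h + 18) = (h - 3)^2*(h^2 + h - 6) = (h - 3)^2*(h - 2)*(h + 3)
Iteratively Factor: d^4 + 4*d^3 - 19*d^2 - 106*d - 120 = (d - 5)*(d^3 + 9*d^2 + 26*d + 24) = (d - 5)*(d + 2)*(d^2 + 7*d + 12) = (d - 5)*(d + 2)*(d + 4)*(d + 3)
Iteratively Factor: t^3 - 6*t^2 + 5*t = (t - 1)*(t^2 - 5*t) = t*(t - 1)*(t - 5)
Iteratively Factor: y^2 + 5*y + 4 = (y + 1)*(y + 4)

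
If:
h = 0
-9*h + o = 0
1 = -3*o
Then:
No Solution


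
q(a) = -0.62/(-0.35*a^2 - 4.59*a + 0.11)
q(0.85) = 0.15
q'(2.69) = -0.02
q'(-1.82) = -0.04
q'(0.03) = -3642.55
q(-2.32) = -0.07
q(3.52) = 0.03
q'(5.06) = -0.00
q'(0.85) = -0.20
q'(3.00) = -0.01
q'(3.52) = -0.01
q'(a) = -0.62*(0.7*a + 4.59)/(-0.35*a^2 - 4.59*a + 0.11)^2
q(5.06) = 0.02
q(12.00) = 0.01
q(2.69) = 0.04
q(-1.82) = -0.08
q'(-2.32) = -0.02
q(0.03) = 22.13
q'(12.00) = -0.00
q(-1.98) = -0.08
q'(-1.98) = -0.03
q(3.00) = 0.04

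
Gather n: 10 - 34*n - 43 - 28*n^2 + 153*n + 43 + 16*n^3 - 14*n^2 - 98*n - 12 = 16*n^3 - 42*n^2 + 21*n - 2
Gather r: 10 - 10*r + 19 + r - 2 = 27 - 9*r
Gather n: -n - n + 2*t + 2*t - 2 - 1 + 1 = -2*n + 4*t - 2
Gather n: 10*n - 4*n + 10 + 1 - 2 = 6*n + 9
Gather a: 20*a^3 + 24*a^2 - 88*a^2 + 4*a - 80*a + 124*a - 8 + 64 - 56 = 20*a^3 - 64*a^2 + 48*a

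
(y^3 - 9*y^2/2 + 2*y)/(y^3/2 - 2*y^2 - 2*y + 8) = y*(2*y - 1)/(y^2 - 4)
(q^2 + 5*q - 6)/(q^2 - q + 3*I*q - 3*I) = (q + 6)/(q + 3*I)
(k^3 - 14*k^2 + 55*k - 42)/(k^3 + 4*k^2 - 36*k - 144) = (k^2 - 8*k + 7)/(k^2 + 10*k + 24)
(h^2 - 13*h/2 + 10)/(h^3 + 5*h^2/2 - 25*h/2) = (h - 4)/(h*(h + 5))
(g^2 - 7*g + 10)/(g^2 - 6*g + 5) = (g - 2)/(g - 1)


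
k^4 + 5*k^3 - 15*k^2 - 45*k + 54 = (k - 3)*(k - 1)*(k + 3)*(k + 6)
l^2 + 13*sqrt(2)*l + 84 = (l + 6*sqrt(2))*(l + 7*sqrt(2))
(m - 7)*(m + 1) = m^2 - 6*m - 7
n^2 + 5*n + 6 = (n + 2)*(n + 3)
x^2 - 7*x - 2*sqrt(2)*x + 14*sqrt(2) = (x - 7)*(x - 2*sqrt(2))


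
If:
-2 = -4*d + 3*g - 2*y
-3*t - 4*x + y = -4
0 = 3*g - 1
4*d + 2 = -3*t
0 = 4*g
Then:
No Solution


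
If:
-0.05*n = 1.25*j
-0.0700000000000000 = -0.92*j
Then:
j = 0.08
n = -1.90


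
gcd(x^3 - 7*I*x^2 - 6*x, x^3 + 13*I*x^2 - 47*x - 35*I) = 1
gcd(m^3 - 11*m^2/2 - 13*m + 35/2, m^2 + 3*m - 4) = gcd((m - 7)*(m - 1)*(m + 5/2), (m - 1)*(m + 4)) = m - 1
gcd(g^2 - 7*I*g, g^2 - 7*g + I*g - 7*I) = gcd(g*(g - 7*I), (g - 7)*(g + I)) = 1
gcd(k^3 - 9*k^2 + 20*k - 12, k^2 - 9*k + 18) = k - 6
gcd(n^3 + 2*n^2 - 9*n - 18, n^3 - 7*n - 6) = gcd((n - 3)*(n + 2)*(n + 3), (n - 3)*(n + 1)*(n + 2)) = n^2 - n - 6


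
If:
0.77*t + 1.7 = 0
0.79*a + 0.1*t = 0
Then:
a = 0.28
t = -2.21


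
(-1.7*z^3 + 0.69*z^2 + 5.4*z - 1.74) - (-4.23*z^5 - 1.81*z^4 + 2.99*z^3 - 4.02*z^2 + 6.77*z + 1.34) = 4.23*z^5 + 1.81*z^4 - 4.69*z^3 + 4.71*z^2 - 1.37*z - 3.08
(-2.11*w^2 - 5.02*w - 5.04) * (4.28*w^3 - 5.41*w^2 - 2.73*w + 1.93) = -9.0308*w^5 - 10.0705*w^4 + 11.3473*w^3 + 36.8987*w^2 + 4.0706*w - 9.7272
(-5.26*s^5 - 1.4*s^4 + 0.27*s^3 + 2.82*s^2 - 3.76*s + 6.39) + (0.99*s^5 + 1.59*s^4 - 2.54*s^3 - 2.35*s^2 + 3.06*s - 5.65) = -4.27*s^5 + 0.19*s^4 - 2.27*s^3 + 0.47*s^2 - 0.7*s + 0.739999999999999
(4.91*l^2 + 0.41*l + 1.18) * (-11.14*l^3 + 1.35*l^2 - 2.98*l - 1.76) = -54.6974*l^5 + 2.0611*l^4 - 27.2235*l^3 - 8.2704*l^2 - 4.238*l - 2.0768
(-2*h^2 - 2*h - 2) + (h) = -2*h^2 - h - 2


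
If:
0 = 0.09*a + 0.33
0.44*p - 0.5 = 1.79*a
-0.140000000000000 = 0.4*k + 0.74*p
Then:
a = -3.67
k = 25.14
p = -13.78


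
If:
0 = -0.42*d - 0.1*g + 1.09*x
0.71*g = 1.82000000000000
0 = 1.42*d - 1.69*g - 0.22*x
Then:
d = 3.28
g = 2.56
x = 1.50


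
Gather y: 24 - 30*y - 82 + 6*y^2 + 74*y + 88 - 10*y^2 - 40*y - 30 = -4*y^2 + 4*y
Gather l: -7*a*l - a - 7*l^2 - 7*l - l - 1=-a - 7*l^2 + l*(-7*a - 8) - 1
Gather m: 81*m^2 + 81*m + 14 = 81*m^2 + 81*m + 14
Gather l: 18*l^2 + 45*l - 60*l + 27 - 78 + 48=18*l^2 - 15*l - 3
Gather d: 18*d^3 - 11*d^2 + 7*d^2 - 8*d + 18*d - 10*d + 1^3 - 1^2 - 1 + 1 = 18*d^3 - 4*d^2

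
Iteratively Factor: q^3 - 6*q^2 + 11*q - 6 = (q - 3)*(q^2 - 3*q + 2) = (q - 3)*(q - 1)*(q - 2)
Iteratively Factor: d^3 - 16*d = (d)*(d^2 - 16) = d*(d - 4)*(d + 4)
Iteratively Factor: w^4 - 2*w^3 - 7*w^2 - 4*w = (w + 1)*(w^3 - 3*w^2 - 4*w) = w*(w + 1)*(w^2 - 3*w - 4) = w*(w + 1)^2*(w - 4)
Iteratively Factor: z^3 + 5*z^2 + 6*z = (z)*(z^2 + 5*z + 6) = z*(z + 2)*(z + 3)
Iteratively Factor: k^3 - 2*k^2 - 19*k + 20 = (k - 5)*(k^2 + 3*k - 4) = (k - 5)*(k + 4)*(k - 1)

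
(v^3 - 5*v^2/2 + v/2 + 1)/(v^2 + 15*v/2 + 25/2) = (2*v^3 - 5*v^2 + v + 2)/(2*v^2 + 15*v + 25)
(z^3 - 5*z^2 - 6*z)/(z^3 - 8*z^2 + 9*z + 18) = z/(z - 3)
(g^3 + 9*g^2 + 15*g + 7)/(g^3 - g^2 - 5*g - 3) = (g + 7)/(g - 3)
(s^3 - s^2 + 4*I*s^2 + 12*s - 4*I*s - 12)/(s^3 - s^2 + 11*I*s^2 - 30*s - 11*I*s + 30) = (s - 2*I)/(s + 5*I)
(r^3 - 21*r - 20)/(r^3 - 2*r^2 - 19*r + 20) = (r + 1)/(r - 1)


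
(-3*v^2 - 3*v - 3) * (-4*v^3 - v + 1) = 12*v^5 + 12*v^4 + 15*v^3 - 3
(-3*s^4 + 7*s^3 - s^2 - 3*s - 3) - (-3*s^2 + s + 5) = -3*s^4 + 7*s^3 + 2*s^2 - 4*s - 8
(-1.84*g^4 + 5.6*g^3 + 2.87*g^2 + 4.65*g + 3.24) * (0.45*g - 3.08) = -0.828*g^5 + 8.1872*g^4 - 15.9565*g^3 - 6.7471*g^2 - 12.864*g - 9.9792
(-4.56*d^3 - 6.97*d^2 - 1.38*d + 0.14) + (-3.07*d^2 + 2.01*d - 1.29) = -4.56*d^3 - 10.04*d^2 + 0.63*d - 1.15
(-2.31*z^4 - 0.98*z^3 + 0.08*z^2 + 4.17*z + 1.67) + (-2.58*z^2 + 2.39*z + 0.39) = -2.31*z^4 - 0.98*z^3 - 2.5*z^2 + 6.56*z + 2.06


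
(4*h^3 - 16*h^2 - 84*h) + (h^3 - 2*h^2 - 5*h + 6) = 5*h^3 - 18*h^2 - 89*h + 6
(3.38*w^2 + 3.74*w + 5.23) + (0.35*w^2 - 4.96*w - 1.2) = 3.73*w^2 - 1.22*w + 4.03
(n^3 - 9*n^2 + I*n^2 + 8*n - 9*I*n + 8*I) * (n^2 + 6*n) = n^5 - 3*n^4 + I*n^4 - 46*n^3 - 3*I*n^3 + 48*n^2 - 46*I*n^2 + 48*I*n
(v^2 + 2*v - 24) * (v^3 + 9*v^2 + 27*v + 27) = v^5 + 11*v^4 + 21*v^3 - 135*v^2 - 594*v - 648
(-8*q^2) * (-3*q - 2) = 24*q^3 + 16*q^2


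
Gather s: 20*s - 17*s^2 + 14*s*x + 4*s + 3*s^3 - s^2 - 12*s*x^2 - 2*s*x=3*s^3 - 18*s^2 + s*(-12*x^2 + 12*x + 24)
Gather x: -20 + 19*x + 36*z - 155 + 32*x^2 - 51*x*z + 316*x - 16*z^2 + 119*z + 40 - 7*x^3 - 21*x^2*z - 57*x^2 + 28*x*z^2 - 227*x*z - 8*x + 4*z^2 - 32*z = -7*x^3 + x^2*(-21*z - 25) + x*(28*z^2 - 278*z + 327) - 12*z^2 + 123*z - 135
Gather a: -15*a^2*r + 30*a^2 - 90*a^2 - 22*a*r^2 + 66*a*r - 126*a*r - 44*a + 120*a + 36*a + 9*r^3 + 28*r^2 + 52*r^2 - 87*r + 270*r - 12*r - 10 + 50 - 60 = a^2*(-15*r - 60) + a*(-22*r^2 - 60*r + 112) + 9*r^3 + 80*r^2 + 171*r - 20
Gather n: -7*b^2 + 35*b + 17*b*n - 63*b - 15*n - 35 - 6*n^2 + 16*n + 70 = -7*b^2 - 28*b - 6*n^2 + n*(17*b + 1) + 35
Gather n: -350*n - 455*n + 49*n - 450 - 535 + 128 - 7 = -756*n - 864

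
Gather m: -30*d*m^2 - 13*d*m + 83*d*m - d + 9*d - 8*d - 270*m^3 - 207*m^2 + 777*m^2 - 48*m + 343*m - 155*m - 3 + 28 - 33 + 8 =-270*m^3 + m^2*(570 - 30*d) + m*(70*d + 140)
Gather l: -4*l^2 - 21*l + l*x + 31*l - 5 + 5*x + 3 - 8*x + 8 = -4*l^2 + l*(x + 10) - 3*x + 6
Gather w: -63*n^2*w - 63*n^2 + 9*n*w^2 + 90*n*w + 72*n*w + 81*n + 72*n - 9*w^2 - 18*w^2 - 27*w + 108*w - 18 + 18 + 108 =-63*n^2 + 153*n + w^2*(9*n - 27) + w*(-63*n^2 + 162*n + 81) + 108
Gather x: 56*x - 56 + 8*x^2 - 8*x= 8*x^2 + 48*x - 56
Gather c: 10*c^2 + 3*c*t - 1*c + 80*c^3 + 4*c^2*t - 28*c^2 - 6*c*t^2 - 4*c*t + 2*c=80*c^3 + c^2*(4*t - 18) + c*(-6*t^2 - t + 1)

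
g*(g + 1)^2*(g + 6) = g^4 + 8*g^3 + 13*g^2 + 6*g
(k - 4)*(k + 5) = k^2 + k - 20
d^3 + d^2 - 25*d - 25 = (d - 5)*(d + 1)*(d + 5)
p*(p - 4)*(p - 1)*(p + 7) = p^4 + 2*p^3 - 31*p^2 + 28*p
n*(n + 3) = n^2 + 3*n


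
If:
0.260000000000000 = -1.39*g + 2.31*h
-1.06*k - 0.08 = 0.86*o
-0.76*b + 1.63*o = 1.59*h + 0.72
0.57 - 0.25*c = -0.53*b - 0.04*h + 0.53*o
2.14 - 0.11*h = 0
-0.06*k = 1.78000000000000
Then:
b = 36.58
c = 5.61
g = 32.14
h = 19.45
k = -29.67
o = 36.47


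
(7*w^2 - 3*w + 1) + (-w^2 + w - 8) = 6*w^2 - 2*w - 7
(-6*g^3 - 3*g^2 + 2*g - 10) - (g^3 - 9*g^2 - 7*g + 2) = -7*g^3 + 6*g^2 + 9*g - 12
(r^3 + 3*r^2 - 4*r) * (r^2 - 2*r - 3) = r^5 + r^4 - 13*r^3 - r^2 + 12*r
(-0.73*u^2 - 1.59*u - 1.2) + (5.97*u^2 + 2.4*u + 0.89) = 5.24*u^2 + 0.81*u - 0.31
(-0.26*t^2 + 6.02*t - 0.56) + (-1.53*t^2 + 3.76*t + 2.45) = -1.79*t^2 + 9.78*t + 1.89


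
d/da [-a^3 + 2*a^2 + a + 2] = -3*a^2 + 4*a + 1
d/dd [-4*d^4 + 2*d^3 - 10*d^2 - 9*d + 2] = -16*d^3 + 6*d^2 - 20*d - 9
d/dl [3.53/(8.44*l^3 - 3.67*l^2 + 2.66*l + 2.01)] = (-89.3796*l^2 + 25.9102*l - 9.3898)/(8.44*l^3 - 3.67*l^2 + 2.66*l + 2.01)^2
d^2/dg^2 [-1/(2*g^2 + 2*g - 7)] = 4*(2*g^2 + 2*g - 2*(2*g + 1)^2 - 7)/(2*g^2 + 2*g - 7)^3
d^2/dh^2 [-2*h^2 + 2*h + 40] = -4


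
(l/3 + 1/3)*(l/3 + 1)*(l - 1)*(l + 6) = l^4/9 + l^3 + 17*l^2/9 - l - 2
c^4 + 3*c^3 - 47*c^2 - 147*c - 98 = (c - 7)*(c + 1)*(c + 2)*(c + 7)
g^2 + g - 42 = (g - 6)*(g + 7)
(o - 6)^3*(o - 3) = o^4 - 21*o^3 + 162*o^2 - 540*o + 648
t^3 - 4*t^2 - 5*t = t*(t - 5)*(t + 1)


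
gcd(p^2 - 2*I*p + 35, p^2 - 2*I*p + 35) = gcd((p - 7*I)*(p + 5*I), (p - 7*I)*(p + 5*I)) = p^2 - 2*I*p + 35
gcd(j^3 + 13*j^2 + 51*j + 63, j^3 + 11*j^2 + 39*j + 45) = j^2 + 6*j + 9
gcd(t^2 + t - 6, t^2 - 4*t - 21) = t + 3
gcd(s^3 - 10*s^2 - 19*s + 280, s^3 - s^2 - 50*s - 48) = s - 8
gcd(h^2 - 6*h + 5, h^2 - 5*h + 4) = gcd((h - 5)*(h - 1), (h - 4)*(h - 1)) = h - 1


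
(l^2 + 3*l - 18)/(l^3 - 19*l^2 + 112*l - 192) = (l + 6)/(l^2 - 16*l + 64)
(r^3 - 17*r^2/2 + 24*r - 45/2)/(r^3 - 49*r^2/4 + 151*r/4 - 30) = 2*(2*r^2 - 11*r + 15)/(4*r^2 - 37*r + 40)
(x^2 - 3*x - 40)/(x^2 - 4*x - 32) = (x + 5)/(x + 4)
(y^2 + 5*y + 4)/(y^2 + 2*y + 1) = (y + 4)/(y + 1)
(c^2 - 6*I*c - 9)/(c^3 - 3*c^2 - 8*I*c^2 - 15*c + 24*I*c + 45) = (c - 3*I)/(c^2 - c*(3 + 5*I) + 15*I)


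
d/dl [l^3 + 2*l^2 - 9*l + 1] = 3*l^2 + 4*l - 9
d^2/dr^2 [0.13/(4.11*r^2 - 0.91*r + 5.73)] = (-4.391946*r^2 + 0.972426*r + 0.13*(8.22*r - 0.91)*(16.44*r - 1.82) - 6.123078)/(4.11*r^2 - 0.91*r + 5.73)^3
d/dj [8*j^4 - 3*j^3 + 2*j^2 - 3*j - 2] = 32*j^3 - 9*j^2 + 4*j - 3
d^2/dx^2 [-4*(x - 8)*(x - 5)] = -8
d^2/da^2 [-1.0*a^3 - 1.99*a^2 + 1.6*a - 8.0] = -6.0*a - 3.98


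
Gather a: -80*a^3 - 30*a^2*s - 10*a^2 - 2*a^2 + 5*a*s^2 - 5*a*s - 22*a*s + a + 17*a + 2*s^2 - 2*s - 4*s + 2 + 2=-80*a^3 + a^2*(-30*s - 12) + a*(5*s^2 - 27*s + 18) + 2*s^2 - 6*s + 4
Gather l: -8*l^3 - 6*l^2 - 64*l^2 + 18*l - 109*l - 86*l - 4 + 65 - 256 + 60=-8*l^3 - 70*l^2 - 177*l - 135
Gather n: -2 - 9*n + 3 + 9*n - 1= 0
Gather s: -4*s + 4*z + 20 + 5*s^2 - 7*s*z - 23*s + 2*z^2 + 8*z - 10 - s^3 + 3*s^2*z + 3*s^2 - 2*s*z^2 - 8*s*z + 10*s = -s^3 + s^2*(3*z + 8) + s*(-2*z^2 - 15*z - 17) + 2*z^2 + 12*z + 10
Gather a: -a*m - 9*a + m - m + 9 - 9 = a*(-m - 9)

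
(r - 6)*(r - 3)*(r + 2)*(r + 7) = r^4 - 49*r^2 + 36*r + 252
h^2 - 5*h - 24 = (h - 8)*(h + 3)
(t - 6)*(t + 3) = t^2 - 3*t - 18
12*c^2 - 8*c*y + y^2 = (-6*c + y)*(-2*c + y)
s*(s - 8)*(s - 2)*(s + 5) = s^4 - 5*s^3 - 34*s^2 + 80*s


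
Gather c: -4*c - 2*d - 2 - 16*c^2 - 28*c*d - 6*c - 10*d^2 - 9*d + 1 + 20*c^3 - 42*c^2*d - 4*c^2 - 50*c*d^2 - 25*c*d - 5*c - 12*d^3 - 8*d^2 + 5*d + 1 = 20*c^3 + c^2*(-42*d - 20) + c*(-50*d^2 - 53*d - 15) - 12*d^3 - 18*d^2 - 6*d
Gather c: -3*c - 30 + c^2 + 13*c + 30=c^2 + 10*c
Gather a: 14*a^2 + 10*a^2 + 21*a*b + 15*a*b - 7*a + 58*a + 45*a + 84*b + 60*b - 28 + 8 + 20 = 24*a^2 + a*(36*b + 96) + 144*b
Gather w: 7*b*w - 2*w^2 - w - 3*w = -2*w^2 + w*(7*b - 4)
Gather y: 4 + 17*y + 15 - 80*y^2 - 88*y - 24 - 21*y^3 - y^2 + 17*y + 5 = -21*y^3 - 81*y^2 - 54*y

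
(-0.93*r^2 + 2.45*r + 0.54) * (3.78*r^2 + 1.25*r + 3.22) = -3.5154*r^4 + 8.0985*r^3 + 2.1091*r^2 + 8.564*r + 1.7388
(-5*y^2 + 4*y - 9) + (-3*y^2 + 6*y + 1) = -8*y^2 + 10*y - 8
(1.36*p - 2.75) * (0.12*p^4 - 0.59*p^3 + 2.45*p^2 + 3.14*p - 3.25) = 0.1632*p^5 - 1.1324*p^4 + 4.9545*p^3 - 2.4671*p^2 - 13.055*p + 8.9375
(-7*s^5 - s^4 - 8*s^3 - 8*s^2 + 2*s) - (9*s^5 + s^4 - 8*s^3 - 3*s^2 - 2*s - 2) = -16*s^5 - 2*s^4 - 5*s^2 + 4*s + 2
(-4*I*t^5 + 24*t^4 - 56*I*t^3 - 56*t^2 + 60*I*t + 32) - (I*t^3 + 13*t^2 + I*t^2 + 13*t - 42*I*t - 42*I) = -4*I*t^5 + 24*t^4 - 57*I*t^3 - 69*t^2 - I*t^2 - 13*t + 102*I*t + 32 + 42*I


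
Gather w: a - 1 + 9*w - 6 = a + 9*w - 7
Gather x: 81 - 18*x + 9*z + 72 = -18*x + 9*z + 153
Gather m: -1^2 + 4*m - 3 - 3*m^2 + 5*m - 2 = -3*m^2 + 9*m - 6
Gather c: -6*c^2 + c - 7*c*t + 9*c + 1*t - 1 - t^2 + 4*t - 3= -6*c^2 + c*(10 - 7*t) - t^2 + 5*t - 4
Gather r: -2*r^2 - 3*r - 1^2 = -2*r^2 - 3*r - 1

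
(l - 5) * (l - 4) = l^2 - 9*l + 20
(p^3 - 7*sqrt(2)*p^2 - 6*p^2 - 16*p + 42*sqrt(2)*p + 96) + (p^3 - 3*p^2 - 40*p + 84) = 2*p^3 - 7*sqrt(2)*p^2 - 9*p^2 - 56*p + 42*sqrt(2)*p + 180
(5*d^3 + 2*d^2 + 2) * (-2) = -10*d^3 - 4*d^2 - 4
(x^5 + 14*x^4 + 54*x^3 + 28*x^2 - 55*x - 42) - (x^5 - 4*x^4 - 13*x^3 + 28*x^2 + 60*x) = 18*x^4 + 67*x^3 - 115*x - 42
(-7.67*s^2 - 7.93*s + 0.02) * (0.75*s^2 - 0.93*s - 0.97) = -5.7525*s^4 + 1.1856*s^3 + 14.8298*s^2 + 7.6735*s - 0.0194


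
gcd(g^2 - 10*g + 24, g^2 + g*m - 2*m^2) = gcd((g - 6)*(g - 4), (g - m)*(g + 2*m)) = 1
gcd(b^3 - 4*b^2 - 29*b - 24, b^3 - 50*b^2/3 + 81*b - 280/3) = b - 8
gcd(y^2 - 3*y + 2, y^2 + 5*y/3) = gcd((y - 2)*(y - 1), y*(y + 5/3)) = 1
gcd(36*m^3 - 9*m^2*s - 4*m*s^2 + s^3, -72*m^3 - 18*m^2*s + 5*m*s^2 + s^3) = -12*m^2 - m*s + s^2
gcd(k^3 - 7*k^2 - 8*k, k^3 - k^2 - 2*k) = k^2 + k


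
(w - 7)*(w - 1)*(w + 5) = w^3 - 3*w^2 - 33*w + 35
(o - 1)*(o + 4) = o^2 + 3*o - 4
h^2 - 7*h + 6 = (h - 6)*(h - 1)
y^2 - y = y*(y - 1)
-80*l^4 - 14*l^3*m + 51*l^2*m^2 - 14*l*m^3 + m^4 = (-8*l + m)*(-5*l + m)*(-2*l + m)*(l + m)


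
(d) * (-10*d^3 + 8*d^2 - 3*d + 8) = -10*d^4 + 8*d^3 - 3*d^2 + 8*d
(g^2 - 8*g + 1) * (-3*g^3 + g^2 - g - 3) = -3*g^5 + 25*g^4 - 12*g^3 + 6*g^2 + 23*g - 3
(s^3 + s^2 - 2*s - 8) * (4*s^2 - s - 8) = 4*s^5 + 3*s^4 - 17*s^3 - 38*s^2 + 24*s + 64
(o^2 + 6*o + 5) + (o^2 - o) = 2*o^2 + 5*o + 5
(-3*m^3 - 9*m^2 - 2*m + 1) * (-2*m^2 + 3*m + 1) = 6*m^5 + 9*m^4 - 26*m^3 - 17*m^2 + m + 1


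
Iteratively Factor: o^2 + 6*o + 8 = (o + 2)*(o + 4)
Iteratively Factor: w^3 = (w)*(w^2) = w^2*(w)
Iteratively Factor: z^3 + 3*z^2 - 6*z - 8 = (z - 2)*(z^2 + 5*z + 4) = (z - 2)*(z + 1)*(z + 4)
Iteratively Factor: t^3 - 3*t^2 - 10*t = (t)*(t^2 - 3*t - 10) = t*(t - 5)*(t + 2)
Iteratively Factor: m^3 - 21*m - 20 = (m - 5)*(m^2 + 5*m + 4) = (m - 5)*(m + 4)*(m + 1)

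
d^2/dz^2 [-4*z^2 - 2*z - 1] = -8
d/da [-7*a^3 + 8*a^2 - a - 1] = -21*a^2 + 16*a - 1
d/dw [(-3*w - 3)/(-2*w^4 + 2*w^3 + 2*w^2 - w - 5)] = 3*(2*w^4 - 2*w^3 - 2*w^2 + w - (w + 1)*(8*w^3 - 6*w^2 - 4*w + 1) + 5)/(2*w^4 - 2*w^3 - 2*w^2 + w + 5)^2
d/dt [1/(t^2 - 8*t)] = 2*(4 - t)/(t^2*(t - 8)^2)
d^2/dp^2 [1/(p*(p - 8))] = 2*(p^2 + p*(p - 8) + (p - 8)^2)/(p^3*(p - 8)^3)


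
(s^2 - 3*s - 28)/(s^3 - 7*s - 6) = (-s^2 + 3*s + 28)/(-s^3 + 7*s + 6)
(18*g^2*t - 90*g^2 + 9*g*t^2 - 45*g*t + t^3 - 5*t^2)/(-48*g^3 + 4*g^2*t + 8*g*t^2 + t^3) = (3*g*t - 15*g + t^2 - 5*t)/(-8*g^2 + 2*g*t + t^2)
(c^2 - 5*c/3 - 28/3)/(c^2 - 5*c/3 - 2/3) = (-3*c^2 + 5*c + 28)/(-3*c^2 + 5*c + 2)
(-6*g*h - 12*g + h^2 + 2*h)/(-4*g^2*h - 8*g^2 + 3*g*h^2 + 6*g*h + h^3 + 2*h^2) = (6*g - h)/(4*g^2 - 3*g*h - h^2)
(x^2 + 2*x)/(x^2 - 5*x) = (x + 2)/(x - 5)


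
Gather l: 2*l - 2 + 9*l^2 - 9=9*l^2 + 2*l - 11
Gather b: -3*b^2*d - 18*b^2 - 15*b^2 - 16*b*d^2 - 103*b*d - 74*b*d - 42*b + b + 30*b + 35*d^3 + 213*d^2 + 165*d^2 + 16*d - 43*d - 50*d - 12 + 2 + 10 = b^2*(-3*d - 33) + b*(-16*d^2 - 177*d - 11) + 35*d^3 + 378*d^2 - 77*d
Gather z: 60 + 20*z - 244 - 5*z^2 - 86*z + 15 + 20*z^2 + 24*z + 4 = 15*z^2 - 42*z - 165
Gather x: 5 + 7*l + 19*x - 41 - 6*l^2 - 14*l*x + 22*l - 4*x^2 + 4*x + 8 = -6*l^2 + 29*l - 4*x^2 + x*(23 - 14*l) - 28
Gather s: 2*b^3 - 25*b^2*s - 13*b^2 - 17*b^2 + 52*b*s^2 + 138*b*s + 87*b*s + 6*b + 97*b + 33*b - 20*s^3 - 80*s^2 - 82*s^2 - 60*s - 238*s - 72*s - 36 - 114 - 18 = 2*b^3 - 30*b^2 + 136*b - 20*s^3 + s^2*(52*b - 162) + s*(-25*b^2 + 225*b - 370) - 168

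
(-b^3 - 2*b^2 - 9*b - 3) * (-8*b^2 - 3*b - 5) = 8*b^5 + 19*b^4 + 83*b^3 + 61*b^2 + 54*b + 15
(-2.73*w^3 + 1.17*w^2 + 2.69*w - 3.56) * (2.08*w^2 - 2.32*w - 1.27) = -5.6784*w^5 + 8.7672*w^4 + 6.3479*w^3 - 15.1315*w^2 + 4.8429*w + 4.5212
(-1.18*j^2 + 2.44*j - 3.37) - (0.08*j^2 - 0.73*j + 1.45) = -1.26*j^2 + 3.17*j - 4.82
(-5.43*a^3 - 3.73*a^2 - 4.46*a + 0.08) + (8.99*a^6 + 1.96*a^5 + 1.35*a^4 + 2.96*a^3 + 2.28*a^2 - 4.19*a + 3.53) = 8.99*a^6 + 1.96*a^5 + 1.35*a^4 - 2.47*a^3 - 1.45*a^2 - 8.65*a + 3.61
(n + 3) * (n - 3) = n^2 - 9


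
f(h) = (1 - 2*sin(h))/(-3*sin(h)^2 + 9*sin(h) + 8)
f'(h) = (1 - 2*sin(h))*(6*sin(h)*cos(h) - 9*cos(h))/(-3*sin(h)^2 + 9*sin(h) + 8)^2 - 2*cos(h)/(-3*sin(h)^2 + 9*sin(h) + 8) = (-6*sin(h)^2 + 6*sin(h) - 25)*cos(h)/(3*sin(h)^2 - 9*sin(h) - 8)^2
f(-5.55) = -0.03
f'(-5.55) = -0.11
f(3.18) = 0.14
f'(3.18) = 0.43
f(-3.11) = 0.14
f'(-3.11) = 0.42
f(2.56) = -0.01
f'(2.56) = 0.14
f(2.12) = -0.05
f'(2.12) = 0.07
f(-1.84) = -0.85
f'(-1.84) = 0.81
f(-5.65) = -0.01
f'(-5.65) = -0.13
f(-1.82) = -0.83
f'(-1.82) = 0.72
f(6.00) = 0.30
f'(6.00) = -0.95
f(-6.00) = 0.04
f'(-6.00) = -0.22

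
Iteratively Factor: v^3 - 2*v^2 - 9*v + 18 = (v + 3)*(v^2 - 5*v + 6) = (v - 3)*(v + 3)*(v - 2)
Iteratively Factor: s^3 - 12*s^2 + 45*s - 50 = (s - 2)*(s^2 - 10*s + 25) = (s - 5)*(s - 2)*(s - 5)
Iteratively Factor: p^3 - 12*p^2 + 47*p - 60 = (p - 3)*(p^2 - 9*p + 20) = (p - 5)*(p - 3)*(p - 4)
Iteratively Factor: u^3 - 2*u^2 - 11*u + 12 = (u - 1)*(u^2 - u - 12) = (u - 4)*(u - 1)*(u + 3)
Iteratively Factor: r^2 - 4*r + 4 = (r - 2)*(r - 2)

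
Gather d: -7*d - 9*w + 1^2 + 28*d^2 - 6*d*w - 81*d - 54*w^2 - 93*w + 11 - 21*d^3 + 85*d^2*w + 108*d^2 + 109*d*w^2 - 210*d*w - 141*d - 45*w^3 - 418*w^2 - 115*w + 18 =-21*d^3 + d^2*(85*w + 136) + d*(109*w^2 - 216*w - 229) - 45*w^3 - 472*w^2 - 217*w + 30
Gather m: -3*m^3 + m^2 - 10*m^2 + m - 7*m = -3*m^3 - 9*m^2 - 6*m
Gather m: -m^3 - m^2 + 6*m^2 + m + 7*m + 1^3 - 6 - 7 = -m^3 + 5*m^2 + 8*m - 12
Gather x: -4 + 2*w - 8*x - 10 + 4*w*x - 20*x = 2*w + x*(4*w - 28) - 14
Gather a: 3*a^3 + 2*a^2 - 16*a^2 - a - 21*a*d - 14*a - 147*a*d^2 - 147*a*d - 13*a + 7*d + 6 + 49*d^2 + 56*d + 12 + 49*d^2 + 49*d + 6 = 3*a^3 - 14*a^2 + a*(-147*d^2 - 168*d - 28) + 98*d^2 + 112*d + 24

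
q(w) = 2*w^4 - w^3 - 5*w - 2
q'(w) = 8*w^3 - 3*w^2 - 5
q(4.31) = 586.53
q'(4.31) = 579.78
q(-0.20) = -0.99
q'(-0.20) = -5.18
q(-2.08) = 54.83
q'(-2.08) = -89.97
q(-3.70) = 441.99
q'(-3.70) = -451.29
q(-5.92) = 2691.57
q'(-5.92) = -1769.94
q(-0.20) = -0.99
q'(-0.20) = -5.18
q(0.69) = -5.33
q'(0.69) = -3.80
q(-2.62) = 123.32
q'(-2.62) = -169.47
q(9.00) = 12346.00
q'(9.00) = 5584.00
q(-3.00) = 202.00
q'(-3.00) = -248.00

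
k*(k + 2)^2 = k^3 + 4*k^2 + 4*k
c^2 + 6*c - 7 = (c - 1)*(c + 7)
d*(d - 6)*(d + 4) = d^3 - 2*d^2 - 24*d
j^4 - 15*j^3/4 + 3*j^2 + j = j*(j - 2)^2*(j + 1/4)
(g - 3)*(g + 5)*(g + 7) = g^3 + 9*g^2 - g - 105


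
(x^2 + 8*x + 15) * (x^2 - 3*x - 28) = x^4 + 5*x^3 - 37*x^2 - 269*x - 420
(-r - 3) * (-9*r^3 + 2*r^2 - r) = 9*r^4 + 25*r^3 - 5*r^2 + 3*r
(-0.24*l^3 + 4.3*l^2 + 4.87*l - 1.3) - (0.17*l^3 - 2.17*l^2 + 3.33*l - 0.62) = -0.41*l^3 + 6.47*l^2 + 1.54*l - 0.68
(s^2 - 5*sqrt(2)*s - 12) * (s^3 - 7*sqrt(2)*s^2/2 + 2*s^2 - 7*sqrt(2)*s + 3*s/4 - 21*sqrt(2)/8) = s^5 - 17*sqrt(2)*s^4/2 + 2*s^4 - 17*sqrt(2)*s^3 + 95*s^3/4 + 46*s^2 + 285*sqrt(2)*s^2/8 + 69*s/4 + 84*sqrt(2)*s + 63*sqrt(2)/2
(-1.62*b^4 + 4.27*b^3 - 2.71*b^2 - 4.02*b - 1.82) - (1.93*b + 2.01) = -1.62*b^4 + 4.27*b^3 - 2.71*b^2 - 5.95*b - 3.83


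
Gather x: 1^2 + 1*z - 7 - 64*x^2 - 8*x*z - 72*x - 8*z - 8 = -64*x^2 + x*(-8*z - 72) - 7*z - 14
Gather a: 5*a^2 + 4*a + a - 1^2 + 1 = 5*a^2 + 5*a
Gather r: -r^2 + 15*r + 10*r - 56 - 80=-r^2 + 25*r - 136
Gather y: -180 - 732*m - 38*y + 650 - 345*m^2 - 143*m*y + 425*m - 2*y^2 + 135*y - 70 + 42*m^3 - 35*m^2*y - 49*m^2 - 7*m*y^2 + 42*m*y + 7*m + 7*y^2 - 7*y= 42*m^3 - 394*m^2 - 300*m + y^2*(5 - 7*m) + y*(-35*m^2 - 101*m + 90) + 400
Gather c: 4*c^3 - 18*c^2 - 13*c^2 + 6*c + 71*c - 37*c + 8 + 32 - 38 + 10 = 4*c^3 - 31*c^2 + 40*c + 12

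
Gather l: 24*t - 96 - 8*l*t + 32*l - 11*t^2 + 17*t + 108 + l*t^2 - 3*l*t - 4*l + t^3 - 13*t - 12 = l*(t^2 - 11*t + 28) + t^3 - 11*t^2 + 28*t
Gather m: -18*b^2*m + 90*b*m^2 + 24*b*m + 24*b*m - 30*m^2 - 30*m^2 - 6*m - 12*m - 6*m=m^2*(90*b - 60) + m*(-18*b^2 + 48*b - 24)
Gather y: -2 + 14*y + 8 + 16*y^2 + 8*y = 16*y^2 + 22*y + 6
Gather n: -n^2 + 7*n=-n^2 + 7*n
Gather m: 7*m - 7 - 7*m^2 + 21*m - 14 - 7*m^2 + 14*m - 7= -14*m^2 + 42*m - 28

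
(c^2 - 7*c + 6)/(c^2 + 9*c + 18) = (c^2 - 7*c + 6)/(c^2 + 9*c + 18)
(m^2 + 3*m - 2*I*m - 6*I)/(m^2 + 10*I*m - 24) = (m^2 + m*(3 - 2*I) - 6*I)/(m^2 + 10*I*m - 24)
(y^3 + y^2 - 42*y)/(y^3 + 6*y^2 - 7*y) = (y - 6)/(y - 1)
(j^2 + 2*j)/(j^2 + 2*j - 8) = j*(j + 2)/(j^2 + 2*j - 8)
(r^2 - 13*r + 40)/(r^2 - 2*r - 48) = (r - 5)/(r + 6)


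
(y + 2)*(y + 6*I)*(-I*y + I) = -I*y^3 + 6*y^2 - I*y^2 + 6*y + 2*I*y - 12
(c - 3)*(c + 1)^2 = c^3 - c^2 - 5*c - 3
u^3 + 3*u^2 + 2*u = u*(u + 1)*(u + 2)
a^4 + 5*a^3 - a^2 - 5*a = a*(a - 1)*(a + 1)*(a + 5)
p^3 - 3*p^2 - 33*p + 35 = (p - 7)*(p - 1)*(p + 5)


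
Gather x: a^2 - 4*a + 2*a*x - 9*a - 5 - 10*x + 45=a^2 - 13*a + x*(2*a - 10) + 40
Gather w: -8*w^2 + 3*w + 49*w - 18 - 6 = -8*w^2 + 52*w - 24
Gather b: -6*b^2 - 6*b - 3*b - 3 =-6*b^2 - 9*b - 3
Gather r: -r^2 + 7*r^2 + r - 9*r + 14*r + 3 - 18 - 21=6*r^2 + 6*r - 36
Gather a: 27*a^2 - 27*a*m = 27*a^2 - 27*a*m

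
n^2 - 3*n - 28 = (n - 7)*(n + 4)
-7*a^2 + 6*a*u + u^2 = (-a + u)*(7*a + u)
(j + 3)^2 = j^2 + 6*j + 9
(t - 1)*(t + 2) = t^2 + t - 2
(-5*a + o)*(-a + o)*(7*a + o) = 35*a^3 - 37*a^2*o + a*o^2 + o^3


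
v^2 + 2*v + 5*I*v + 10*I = (v + 2)*(v + 5*I)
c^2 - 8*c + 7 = (c - 7)*(c - 1)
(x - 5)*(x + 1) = x^2 - 4*x - 5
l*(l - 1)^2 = l^3 - 2*l^2 + l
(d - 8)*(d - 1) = d^2 - 9*d + 8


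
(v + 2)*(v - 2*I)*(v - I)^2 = v^4 + 2*v^3 - 4*I*v^3 - 5*v^2 - 8*I*v^2 - 10*v + 2*I*v + 4*I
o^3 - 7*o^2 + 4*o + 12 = (o - 6)*(o - 2)*(o + 1)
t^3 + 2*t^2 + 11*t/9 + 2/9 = (t + 1/3)*(t + 2/3)*(t + 1)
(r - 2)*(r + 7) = r^2 + 5*r - 14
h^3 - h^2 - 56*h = h*(h - 8)*(h + 7)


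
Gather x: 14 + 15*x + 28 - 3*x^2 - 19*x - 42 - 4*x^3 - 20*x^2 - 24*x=-4*x^3 - 23*x^2 - 28*x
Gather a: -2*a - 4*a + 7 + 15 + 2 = 24 - 6*a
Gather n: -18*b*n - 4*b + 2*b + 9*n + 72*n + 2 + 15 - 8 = -2*b + n*(81 - 18*b) + 9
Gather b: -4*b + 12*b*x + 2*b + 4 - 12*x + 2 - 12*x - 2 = b*(12*x - 2) - 24*x + 4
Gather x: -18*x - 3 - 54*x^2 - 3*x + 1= -54*x^2 - 21*x - 2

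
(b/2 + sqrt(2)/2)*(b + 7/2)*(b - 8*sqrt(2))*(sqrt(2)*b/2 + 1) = sqrt(2)*b^4/4 - 3*b^3 + 7*sqrt(2)*b^3/8 - 15*sqrt(2)*b^2/2 - 21*b^2/2 - 105*sqrt(2)*b/4 - 8*b - 28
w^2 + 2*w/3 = w*(w + 2/3)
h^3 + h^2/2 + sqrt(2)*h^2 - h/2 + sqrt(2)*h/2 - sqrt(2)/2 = (h - 1/2)*(h + 1)*(h + sqrt(2))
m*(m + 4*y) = m^2 + 4*m*y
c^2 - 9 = (c - 3)*(c + 3)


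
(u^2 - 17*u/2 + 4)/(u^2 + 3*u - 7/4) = 2*(u - 8)/(2*u + 7)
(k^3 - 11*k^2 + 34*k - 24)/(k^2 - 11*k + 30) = (k^2 - 5*k + 4)/(k - 5)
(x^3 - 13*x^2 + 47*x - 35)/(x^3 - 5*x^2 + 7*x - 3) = (x^2 - 12*x + 35)/(x^2 - 4*x + 3)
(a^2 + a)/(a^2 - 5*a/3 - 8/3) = 3*a/(3*a - 8)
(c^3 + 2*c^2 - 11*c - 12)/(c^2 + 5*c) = (c^3 + 2*c^2 - 11*c - 12)/(c*(c + 5))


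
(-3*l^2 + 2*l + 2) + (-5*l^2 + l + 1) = -8*l^2 + 3*l + 3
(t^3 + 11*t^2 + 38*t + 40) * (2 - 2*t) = -2*t^4 - 20*t^3 - 54*t^2 - 4*t + 80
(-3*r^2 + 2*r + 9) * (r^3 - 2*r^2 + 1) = -3*r^5 + 8*r^4 + 5*r^3 - 21*r^2 + 2*r + 9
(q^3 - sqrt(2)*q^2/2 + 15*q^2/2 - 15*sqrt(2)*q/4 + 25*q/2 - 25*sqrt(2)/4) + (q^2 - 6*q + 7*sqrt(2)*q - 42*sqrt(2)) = q^3 - sqrt(2)*q^2/2 + 17*q^2/2 + 13*sqrt(2)*q/4 + 13*q/2 - 193*sqrt(2)/4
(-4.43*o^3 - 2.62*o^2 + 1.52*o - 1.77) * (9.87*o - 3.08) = -43.7241*o^4 - 12.215*o^3 + 23.072*o^2 - 22.1515*o + 5.4516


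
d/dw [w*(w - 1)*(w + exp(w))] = w^2*exp(w) + 3*w^2 + w*exp(w) - 2*w - exp(w)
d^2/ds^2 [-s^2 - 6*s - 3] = -2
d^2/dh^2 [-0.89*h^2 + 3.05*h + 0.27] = -1.78000000000000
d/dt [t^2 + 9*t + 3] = 2*t + 9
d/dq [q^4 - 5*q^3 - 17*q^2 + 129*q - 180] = 4*q^3 - 15*q^2 - 34*q + 129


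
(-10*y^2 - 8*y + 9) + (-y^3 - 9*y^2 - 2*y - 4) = -y^3 - 19*y^2 - 10*y + 5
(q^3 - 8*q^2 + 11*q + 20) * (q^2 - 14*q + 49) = q^5 - 22*q^4 + 172*q^3 - 526*q^2 + 259*q + 980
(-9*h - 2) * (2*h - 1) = -18*h^2 + 5*h + 2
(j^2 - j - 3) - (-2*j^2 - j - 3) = 3*j^2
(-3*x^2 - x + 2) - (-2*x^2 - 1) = -x^2 - x + 3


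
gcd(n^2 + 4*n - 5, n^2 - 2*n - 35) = n + 5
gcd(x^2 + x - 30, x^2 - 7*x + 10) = x - 5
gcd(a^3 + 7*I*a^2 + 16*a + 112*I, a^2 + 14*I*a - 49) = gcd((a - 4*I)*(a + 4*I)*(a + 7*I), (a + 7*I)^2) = a + 7*I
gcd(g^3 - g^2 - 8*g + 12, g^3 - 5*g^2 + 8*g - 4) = g^2 - 4*g + 4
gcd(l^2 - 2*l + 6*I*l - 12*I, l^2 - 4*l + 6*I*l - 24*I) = l + 6*I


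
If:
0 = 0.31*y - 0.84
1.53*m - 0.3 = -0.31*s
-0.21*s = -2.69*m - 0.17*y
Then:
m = -0.07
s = 1.31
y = 2.71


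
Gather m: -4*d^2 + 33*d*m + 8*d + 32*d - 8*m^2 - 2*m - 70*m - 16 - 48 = -4*d^2 + 40*d - 8*m^2 + m*(33*d - 72) - 64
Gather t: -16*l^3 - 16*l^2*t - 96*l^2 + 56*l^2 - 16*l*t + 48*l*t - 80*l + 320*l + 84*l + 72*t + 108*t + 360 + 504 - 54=-16*l^3 - 40*l^2 + 324*l + t*(-16*l^2 + 32*l + 180) + 810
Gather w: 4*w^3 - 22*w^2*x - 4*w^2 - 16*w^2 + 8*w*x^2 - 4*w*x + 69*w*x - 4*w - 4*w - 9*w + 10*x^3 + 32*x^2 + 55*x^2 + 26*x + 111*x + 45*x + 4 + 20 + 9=4*w^3 + w^2*(-22*x - 20) + w*(8*x^2 + 65*x - 17) + 10*x^3 + 87*x^2 + 182*x + 33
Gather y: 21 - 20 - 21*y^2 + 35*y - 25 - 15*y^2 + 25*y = -36*y^2 + 60*y - 24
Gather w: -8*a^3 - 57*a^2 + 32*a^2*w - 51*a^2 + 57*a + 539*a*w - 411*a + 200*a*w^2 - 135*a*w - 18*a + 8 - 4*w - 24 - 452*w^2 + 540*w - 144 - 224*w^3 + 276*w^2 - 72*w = -8*a^3 - 108*a^2 - 372*a - 224*w^3 + w^2*(200*a - 176) + w*(32*a^2 + 404*a + 464) - 160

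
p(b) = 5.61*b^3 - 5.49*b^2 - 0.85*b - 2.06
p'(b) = 16.83*b^2 - 10.98*b - 0.85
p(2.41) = 42.53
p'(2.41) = 70.44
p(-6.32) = -1632.14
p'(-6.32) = 740.77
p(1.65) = 6.79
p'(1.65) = 26.85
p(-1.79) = -50.30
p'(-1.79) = 72.73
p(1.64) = 6.53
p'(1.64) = 26.41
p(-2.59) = -134.15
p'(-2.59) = 140.49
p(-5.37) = -1024.54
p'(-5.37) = 543.44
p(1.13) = -1.94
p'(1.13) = 8.23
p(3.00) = 97.45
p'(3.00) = 117.68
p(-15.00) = -20158.31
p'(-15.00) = 3950.60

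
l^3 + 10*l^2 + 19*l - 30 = (l - 1)*(l + 5)*(l + 6)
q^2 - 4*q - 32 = (q - 8)*(q + 4)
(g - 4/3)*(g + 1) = g^2 - g/3 - 4/3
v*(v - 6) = v^2 - 6*v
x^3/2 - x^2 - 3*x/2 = x*(x/2 + 1/2)*(x - 3)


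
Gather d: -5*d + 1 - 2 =-5*d - 1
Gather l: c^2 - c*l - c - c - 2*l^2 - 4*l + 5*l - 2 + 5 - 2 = c^2 - 2*c - 2*l^2 + l*(1 - c) + 1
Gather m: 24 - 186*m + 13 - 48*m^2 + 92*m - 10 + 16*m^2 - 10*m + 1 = -32*m^2 - 104*m + 28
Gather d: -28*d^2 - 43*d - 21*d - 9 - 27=-28*d^2 - 64*d - 36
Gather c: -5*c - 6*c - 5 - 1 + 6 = -11*c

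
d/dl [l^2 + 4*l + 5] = 2*l + 4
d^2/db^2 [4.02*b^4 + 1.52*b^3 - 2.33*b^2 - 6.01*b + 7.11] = 48.24*b^2 + 9.12*b - 4.66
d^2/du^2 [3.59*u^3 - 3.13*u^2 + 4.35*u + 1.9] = 21.54*u - 6.26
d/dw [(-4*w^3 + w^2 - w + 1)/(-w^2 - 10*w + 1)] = (4*w^4 + 80*w^3 - 23*w^2 + 4*w + 9)/(w^4 + 20*w^3 + 98*w^2 - 20*w + 1)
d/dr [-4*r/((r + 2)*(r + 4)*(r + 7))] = 4*(2*r^3 + 13*r^2 - 56)/(r^6 + 26*r^5 + 269*r^4 + 1412*r^3 + 3956*r^2 + 5600*r + 3136)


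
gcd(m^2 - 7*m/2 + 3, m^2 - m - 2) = m - 2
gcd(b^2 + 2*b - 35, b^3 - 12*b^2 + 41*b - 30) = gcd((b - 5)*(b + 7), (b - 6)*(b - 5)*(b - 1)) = b - 5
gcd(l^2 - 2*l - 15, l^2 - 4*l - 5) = l - 5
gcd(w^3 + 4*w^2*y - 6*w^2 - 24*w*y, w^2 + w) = w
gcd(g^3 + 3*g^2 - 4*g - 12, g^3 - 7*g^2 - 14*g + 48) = g^2 + g - 6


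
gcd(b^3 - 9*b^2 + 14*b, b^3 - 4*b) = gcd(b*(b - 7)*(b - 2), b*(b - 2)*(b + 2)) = b^2 - 2*b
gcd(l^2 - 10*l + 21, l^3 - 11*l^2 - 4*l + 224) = l - 7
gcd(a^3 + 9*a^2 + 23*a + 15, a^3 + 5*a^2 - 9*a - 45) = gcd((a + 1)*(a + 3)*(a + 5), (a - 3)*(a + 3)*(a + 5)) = a^2 + 8*a + 15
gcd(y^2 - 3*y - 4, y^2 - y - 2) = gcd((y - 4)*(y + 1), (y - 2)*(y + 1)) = y + 1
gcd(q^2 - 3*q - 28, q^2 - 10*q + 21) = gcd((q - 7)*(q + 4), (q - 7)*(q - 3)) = q - 7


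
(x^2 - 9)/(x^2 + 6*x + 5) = (x^2 - 9)/(x^2 + 6*x + 5)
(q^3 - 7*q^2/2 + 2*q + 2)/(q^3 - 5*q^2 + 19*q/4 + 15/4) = 2*(q^2 - 4*q + 4)/(2*q^2 - 11*q + 15)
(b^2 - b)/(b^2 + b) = (b - 1)/(b + 1)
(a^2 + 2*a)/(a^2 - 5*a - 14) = a/(a - 7)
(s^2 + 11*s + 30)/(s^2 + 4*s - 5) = (s + 6)/(s - 1)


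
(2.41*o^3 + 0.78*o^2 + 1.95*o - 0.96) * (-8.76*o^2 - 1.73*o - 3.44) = -21.1116*o^5 - 11.0021*o^4 - 26.7218*o^3 + 2.3529*o^2 - 5.0472*o + 3.3024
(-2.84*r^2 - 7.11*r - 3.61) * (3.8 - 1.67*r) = 4.7428*r^3 + 1.0817*r^2 - 20.9893*r - 13.718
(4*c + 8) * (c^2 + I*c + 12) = 4*c^3 + 8*c^2 + 4*I*c^2 + 48*c + 8*I*c + 96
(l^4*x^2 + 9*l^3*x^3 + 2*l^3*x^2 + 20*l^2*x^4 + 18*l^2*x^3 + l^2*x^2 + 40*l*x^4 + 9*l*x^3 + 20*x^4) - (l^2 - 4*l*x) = l^4*x^2 + 9*l^3*x^3 + 2*l^3*x^2 + 20*l^2*x^4 + 18*l^2*x^3 + l^2*x^2 - l^2 + 40*l*x^4 + 9*l*x^3 + 4*l*x + 20*x^4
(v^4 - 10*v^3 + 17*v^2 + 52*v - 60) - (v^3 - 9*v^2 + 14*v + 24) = v^4 - 11*v^3 + 26*v^2 + 38*v - 84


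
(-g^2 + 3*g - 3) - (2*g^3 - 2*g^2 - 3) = -2*g^3 + g^2 + 3*g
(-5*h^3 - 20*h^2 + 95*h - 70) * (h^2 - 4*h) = -5*h^5 + 175*h^3 - 450*h^2 + 280*h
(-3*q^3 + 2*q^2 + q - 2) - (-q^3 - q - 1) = -2*q^3 + 2*q^2 + 2*q - 1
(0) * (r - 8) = 0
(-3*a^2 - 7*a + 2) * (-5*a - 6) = 15*a^3 + 53*a^2 + 32*a - 12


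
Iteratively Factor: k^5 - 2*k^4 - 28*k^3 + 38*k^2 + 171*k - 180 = (k - 3)*(k^4 + k^3 - 25*k^2 - 37*k + 60) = (k - 3)*(k + 4)*(k^3 - 3*k^2 - 13*k + 15) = (k - 3)*(k - 1)*(k + 4)*(k^2 - 2*k - 15) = (k - 5)*(k - 3)*(k - 1)*(k + 4)*(k + 3)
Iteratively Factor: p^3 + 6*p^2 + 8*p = (p + 4)*(p^2 + 2*p) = p*(p + 4)*(p + 2)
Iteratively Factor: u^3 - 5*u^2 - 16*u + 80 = (u + 4)*(u^2 - 9*u + 20) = (u - 4)*(u + 4)*(u - 5)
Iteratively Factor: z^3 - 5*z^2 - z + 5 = (z + 1)*(z^2 - 6*z + 5) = (z - 1)*(z + 1)*(z - 5)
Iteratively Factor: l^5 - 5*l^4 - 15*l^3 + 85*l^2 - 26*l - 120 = (l - 2)*(l^4 - 3*l^3 - 21*l^2 + 43*l + 60) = (l - 2)*(l + 1)*(l^3 - 4*l^2 - 17*l + 60) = (l - 3)*(l - 2)*(l + 1)*(l^2 - l - 20) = (l - 5)*(l - 3)*(l - 2)*(l + 1)*(l + 4)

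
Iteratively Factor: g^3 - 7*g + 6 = (g + 3)*(g^2 - 3*g + 2) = (g - 1)*(g + 3)*(g - 2)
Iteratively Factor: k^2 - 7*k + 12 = (k - 3)*(k - 4)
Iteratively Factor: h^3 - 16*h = (h)*(h^2 - 16) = h*(h - 4)*(h + 4)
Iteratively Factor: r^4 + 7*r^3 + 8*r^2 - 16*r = (r - 1)*(r^3 + 8*r^2 + 16*r) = (r - 1)*(r + 4)*(r^2 + 4*r) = (r - 1)*(r + 4)^2*(r)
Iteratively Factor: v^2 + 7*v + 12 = (v + 4)*(v + 3)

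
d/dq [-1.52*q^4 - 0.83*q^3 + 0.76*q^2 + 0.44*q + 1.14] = -6.08*q^3 - 2.49*q^2 + 1.52*q + 0.44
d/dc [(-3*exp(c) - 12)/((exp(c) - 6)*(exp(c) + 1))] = 3*(exp(2*c) + 8*exp(c) - 14)*exp(c)/(exp(4*c) - 10*exp(3*c) + 13*exp(2*c) + 60*exp(c) + 36)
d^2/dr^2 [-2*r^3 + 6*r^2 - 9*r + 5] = 12 - 12*r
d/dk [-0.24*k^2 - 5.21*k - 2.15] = -0.48*k - 5.21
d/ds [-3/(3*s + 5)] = 9/(3*s + 5)^2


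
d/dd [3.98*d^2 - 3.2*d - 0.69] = 7.96*d - 3.2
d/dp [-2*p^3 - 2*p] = -6*p^2 - 2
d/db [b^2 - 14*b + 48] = 2*b - 14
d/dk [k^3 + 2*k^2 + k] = 3*k^2 + 4*k + 1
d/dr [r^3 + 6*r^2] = 3*r*(r + 4)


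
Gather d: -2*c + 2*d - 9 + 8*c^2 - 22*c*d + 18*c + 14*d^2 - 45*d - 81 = 8*c^2 + 16*c + 14*d^2 + d*(-22*c - 43) - 90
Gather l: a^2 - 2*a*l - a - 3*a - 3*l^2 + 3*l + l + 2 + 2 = a^2 - 4*a - 3*l^2 + l*(4 - 2*a) + 4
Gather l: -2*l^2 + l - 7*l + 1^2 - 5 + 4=-2*l^2 - 6*l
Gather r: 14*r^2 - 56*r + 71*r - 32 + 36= 14*r^2 + 15*r + 4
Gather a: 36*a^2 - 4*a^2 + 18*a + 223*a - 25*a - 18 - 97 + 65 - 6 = 32*a^2 + 216*a - 56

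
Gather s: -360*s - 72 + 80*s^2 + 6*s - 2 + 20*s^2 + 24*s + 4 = 100*s^2 - 330*s - 70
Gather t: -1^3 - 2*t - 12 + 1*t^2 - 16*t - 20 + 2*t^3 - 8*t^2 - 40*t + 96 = 2*t^3 - 7*t^2 - 58*t + 63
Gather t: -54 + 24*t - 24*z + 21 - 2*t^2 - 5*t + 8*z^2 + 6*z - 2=-2*t^2 + 19*t + 8*z^2 - 18*z - 35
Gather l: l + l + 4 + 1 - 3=2*l + 2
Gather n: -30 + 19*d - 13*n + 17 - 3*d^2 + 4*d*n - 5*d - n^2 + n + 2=-3*d^2 + 14*d - n^2 + n*(4*d - 12) - 11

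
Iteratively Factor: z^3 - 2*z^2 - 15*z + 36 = (z - 3)*(z^2 + z - 12) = (z - 3)^2*(z + 4)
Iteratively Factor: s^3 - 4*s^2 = (s - 4)*(s^2) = s*(s - 4)*(s)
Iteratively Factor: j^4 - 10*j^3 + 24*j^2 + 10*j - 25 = (j - 5)*(j^3 - 5*j^2 - j + 5) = (j - 5)^2*(j^2 - 1) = (j - 5)^2*(j + 1)*(j - 1)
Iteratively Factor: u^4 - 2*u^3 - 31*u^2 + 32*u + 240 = (u - 4)*(u^3 + 2*u^2 - 23*u - 60) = (u - 4)*(u + 3)*(u^2 - u - 20) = (u - 5)*(u - 4)*(u + 3)*(u + 4)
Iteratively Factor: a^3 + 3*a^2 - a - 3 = (a + 1)*(a^2 + 2*a - 3) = (a - 1)*(a + 1)*(a + 3)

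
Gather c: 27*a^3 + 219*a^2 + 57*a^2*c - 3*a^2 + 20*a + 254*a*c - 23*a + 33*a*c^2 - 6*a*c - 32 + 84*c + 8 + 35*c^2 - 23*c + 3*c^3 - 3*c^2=27*a^3 + 216*a^2 - 3*a + 3*c^3 + c^2*(33*a + 32) + c*(57*a^2 + 248*a + 61) - 24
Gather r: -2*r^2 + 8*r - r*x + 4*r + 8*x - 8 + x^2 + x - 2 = -2*r^2 + r*(12 - x) + x^2 + 9*x - 10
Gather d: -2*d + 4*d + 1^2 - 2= 2*d - 1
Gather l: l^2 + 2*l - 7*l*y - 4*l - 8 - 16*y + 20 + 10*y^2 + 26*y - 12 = l^2 + l*(-7*y - 2) + 10*y^2 + 10*y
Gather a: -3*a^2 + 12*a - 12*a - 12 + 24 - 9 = 3 - 3*a^2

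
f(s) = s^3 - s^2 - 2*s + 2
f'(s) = 3*s^2 - 2*s - 2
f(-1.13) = 1.54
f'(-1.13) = 4.09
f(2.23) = 3.66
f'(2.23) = 8.46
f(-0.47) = 2.62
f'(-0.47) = -0.40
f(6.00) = 170.00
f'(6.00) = 94.00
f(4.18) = 49.20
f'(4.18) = 42.06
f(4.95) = 88.88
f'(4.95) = 61.61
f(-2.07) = -7.01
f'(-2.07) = 14.99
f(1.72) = 0.69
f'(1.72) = 3.44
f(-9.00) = -790.00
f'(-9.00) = 259.00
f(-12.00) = -1846.00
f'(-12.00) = 454.00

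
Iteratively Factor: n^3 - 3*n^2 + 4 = (n - 2)*(n^2 - n - 2) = (n - 2)^2*(n + 1)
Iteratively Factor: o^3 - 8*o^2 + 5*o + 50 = (o - 5)*(o^2 - 3*o - 10) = (o - 5)*(o + 2)*(o - 5)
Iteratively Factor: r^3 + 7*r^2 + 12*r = (r + 4)*(r^2 + 3*r) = (r + 3)*(r + 4)*(r)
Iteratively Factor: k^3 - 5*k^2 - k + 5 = (k - 1)*(k^2 - 4*k - 5) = (k - 1)*(k + 1)*(k - 5)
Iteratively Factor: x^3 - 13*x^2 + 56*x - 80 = (x - 5)*(x^2 - 8*x + 16) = (x - 5)*(x - 4)*(x - 4)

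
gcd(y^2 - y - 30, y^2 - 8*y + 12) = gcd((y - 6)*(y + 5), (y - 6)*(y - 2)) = y - 6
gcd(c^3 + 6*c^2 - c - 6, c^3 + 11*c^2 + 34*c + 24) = c^2 + 7*c + 6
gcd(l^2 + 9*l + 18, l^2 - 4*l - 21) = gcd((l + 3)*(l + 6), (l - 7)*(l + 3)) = l + 3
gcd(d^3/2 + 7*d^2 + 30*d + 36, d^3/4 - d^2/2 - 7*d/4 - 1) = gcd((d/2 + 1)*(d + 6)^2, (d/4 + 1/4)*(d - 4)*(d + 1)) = 1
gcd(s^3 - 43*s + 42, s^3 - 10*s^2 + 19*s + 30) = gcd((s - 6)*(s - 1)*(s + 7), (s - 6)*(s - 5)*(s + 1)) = s - 6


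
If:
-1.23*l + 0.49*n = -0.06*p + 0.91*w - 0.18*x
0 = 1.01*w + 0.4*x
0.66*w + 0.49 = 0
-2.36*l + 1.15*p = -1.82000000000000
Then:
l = 0.48728813559322*p + 0.771186440677966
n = 1.10074368730543*p - 0.131588891334654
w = -0.74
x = 1.87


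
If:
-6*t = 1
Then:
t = -1/6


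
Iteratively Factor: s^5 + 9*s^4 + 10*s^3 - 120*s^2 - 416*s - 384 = (s + 4)*(s^4 + 5*s^3 - 10*s^2 - 80*s - 96) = (s + 3)*(s + 4)*(s^3 + 2*s^2 - 16*s - 32) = (s - 4)*(s + 3)*(s + 4)*(s^2 + 6*s + 8) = (s - 4)*(s + 3)*(s + 4)^2*(s + 2)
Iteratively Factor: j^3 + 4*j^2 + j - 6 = (j + 3)*(j^2 + j - 2) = (j - 1)*(j + 3)*(j + 2)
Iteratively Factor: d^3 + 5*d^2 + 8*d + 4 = (d + 1)*(d^2 + 4*d + 4) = (d + 1)*(d + 2)*(d + 2)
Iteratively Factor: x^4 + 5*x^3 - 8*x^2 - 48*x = (x - 3)*(x^3 + 8*x^2 + 16*x) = x*(x - 3)*(x^2 + 8*x + 16) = x*(x - 3)*(x + 4)*(x + 4)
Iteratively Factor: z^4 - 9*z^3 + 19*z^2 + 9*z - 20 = (z - 1)*(z^3 - 8*z^2 + 11*z + 20) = (z - 4)*(z - 1)*(z^2 - 4*z - 5) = (z - 4)*(z - 1)*(z + 1)*(z - 5)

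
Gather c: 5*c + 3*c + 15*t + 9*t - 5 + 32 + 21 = 8*c + 24*t + 48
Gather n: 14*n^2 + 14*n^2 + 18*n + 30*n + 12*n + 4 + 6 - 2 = 28*n^2 + 60*n + 8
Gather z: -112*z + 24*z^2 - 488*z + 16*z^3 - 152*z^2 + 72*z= 16*z^3 - 128*z^2 - 528*z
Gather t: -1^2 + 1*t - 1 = t - 2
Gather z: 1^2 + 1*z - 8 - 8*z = -7*z - 7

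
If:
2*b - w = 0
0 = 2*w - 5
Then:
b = 5/4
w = 5/2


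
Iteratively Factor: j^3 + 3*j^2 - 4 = (j - 1)*(j^2 + 4*j + 4) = (j - 1)*(j + 2)*(j + 2)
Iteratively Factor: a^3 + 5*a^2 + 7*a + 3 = (a + 3)*(a^2 + 2*a + 1) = (a + 1)*(a + 3)*(a + 1)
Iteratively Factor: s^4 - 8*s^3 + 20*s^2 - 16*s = (s)*(s^3 - 8*s^2 + 20*s - 16) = s*(s - 2)*(s^2 - 6*s + 8) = s*(s - 2)^2*(s - 4)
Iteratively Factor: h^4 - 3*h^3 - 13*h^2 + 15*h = (h + 3)*(h^3 - 6*h^2 + 5*h) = h*(h + 3)*(h^2 - 6*h + 5) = h*(h - 1)*(h + 3)*(h - 5)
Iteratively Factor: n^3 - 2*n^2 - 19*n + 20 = (n - 5)*(n^2 + 3*n - 4) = (n - 5)*(n + 4)*(n - 1)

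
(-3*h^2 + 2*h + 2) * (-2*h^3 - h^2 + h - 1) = 6*h^5 - h^4 - 9*h^3 + 3*h^2 - 2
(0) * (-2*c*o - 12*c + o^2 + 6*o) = 0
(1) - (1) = 0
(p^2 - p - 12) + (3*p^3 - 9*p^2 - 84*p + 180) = 3*p^3 - 8*p^2 - 85*p + 168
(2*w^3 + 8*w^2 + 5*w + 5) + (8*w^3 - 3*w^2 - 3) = 10*w^3 + 5*w^2 + 5*w + 2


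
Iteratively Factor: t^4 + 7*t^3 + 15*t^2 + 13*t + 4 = (t + 1)*(t^3 + 6*t^2 + 9*t + 4) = (t + 1)^2*(t^2 + 5*t + 4) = (t + 1)^3*(t + 4)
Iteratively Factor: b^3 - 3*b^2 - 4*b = (b - 4)*(b^2 + b) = (b - 4)*(b + 1)*(b)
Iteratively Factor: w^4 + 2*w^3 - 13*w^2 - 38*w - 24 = (w + 3)*(w^3 - w^2 - 10*w - 8) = (w + 2)*(w + 3)*(w^2 - 3*w - 4) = (w + 1)*(w + 2)*(w + 3)*(w - 4)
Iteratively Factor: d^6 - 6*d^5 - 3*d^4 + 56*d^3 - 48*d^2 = (d)*(d^5 - 6*d^4 - 3*d^3 + 56*d^2 - 48*d) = d*(d + 3)*(d^4 - 9*d^3 + 24*d^2 - 16*d) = d*(d - 4)*(d + 3)*(d^3 - 5*d^2 + 4*d) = d*(d - 4)^2*(d + 3)*(d^2 - d) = d*(d - 4)^2*(d - 1)*(d + 3)*(d)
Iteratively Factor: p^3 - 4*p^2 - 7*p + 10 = (p - 1)*(p^2 - 3*p - 10) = (p - 5)*(p - 1)*(p + 2)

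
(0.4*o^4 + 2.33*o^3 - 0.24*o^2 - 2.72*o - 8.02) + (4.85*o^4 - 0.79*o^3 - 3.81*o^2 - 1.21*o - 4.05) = 5.25*o^4 + 1.54*o^3 - 4.05*o^2 - 3.93*o - 12.07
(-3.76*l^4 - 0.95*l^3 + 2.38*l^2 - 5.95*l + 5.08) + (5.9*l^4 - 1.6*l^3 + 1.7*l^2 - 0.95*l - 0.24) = 2.14*l^4 - 2.55*l^3 + 4.08*l^2 - 6.9*l + 4.84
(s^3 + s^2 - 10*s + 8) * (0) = 0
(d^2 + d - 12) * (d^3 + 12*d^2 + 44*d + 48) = d^5 + 13*d^4 + 44*d^3 - 52*d^2 - 480*d - 576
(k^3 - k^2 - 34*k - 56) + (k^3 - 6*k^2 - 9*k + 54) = 2*k^3 - 7*k^2 - 43*k - 2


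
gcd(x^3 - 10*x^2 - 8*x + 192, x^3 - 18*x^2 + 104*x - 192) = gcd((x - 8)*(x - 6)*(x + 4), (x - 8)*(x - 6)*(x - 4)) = x^2 - 14*x + 48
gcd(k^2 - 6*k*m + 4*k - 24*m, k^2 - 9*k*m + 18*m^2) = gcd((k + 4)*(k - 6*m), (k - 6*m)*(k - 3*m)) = k - 6*m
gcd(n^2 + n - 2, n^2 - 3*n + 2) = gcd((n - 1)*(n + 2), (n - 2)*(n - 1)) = n - 1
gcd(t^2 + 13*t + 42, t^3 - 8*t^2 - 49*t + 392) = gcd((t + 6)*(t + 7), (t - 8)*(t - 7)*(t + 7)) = t + 7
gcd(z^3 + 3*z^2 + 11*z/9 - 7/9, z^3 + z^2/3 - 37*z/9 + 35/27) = z^2 + 2*z - 7/9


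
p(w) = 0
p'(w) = 0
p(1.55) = 0.00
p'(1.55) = 0.00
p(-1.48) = 0.00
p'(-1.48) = 0.00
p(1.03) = 0.00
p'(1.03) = 0.00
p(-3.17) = 0.00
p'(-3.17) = 0.00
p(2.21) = 0.00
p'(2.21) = 0.00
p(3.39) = 0.00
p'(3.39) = 0.00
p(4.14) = 0.00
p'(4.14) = 0.00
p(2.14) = 0.00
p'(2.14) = 0.00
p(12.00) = 0.00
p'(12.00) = 0.00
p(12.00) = 0.00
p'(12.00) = 0.00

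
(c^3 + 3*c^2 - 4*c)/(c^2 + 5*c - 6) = c*(c + 4)/(c + 6)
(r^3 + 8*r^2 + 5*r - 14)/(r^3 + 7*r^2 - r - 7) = (r + 2)/(r + 1)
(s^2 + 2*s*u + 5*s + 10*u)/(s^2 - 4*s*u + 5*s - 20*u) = (s + 2*u)/(s - 4*u)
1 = 1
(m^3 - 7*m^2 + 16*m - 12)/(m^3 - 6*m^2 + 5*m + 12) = (m^2 - 4*m + 4)/(m^2 - 3*m - 4)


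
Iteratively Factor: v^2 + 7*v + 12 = (v + 4)*(v + 3)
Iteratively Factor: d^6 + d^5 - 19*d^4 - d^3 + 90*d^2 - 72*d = (d - 3)*(d^5 + 4*d^4 - 7*d^3 - 22*d^2 + 24*d) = (d - 3)*(d - 1)*(d^4 + 5*d^3 - 2*d^2 - 24*d) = d*(d - 3)*(d - 1)*(d^3 + 5*d^2 - 2*d - 24) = d*(d - 3)*(d - 2)*(d - 1)*(d^2 + 7*d + 12) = d*(d - 3)*(d - 2)*(d - 1)*(d + 3)*(d + 4)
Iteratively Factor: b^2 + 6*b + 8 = (b + 2)*(b + 4)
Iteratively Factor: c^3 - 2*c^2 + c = (c - 1)*(c^2 - c) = c*(c - 1)*(c - 1)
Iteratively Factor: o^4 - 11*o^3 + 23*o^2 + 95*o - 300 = (o + 3)*(o^3 - 14*o^2 + 65*o - 100) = (o - 5)*(o + 3)*(o^2 - 9*o + 20) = (o - 5)^2*(o + 3)*(o - 4)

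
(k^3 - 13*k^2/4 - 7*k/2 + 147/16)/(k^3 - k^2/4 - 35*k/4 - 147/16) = (2*k - 3)/(2*k + 3)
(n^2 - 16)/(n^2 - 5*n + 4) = (n + 4)/(n - 1)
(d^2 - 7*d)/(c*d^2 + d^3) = (d - 7)/(d*(c + d))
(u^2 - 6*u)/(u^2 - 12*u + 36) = u/(u - 6)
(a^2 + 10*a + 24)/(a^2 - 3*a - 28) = (a + 6)/(a - 7)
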